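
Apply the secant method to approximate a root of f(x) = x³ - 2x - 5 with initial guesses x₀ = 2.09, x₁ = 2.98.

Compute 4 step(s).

f(x) = x³ - 2x - 5
x₀ = 2.09, x₁ = 2.98

Secant formula: x_{n+1} = x_n - f(x_n)(x_n - x_{n-1})/(f(x_n) - f(x_{n-1}))

Iteration 1:
  f(2.090000) = -0.050671
  f(2.980000) = 15.503592
  x_2 = 2.980000 - 15.503592×(2.980000 - 2.090000)/(15.503592 - (-0.050671))
       = 2.092899
Iteration 2:
  f(2.980000) = 15.503592
  f(2.092899) = -0.018423
  x_3 = 2.092899 - (-0.018423)×(2.092899 - 2.980000)/(-0.018423 - 15.503592)
       = 2.093952
Iteration 3:
  f(2.092899) = -0.018423
  f(2.093952) = -0.006686
  x_4 = 2.093952 - (-0.006686)×(2.093952 - 2.092899)/(-0.006686 - (-0.018423))
       = 2.094552
Iteration 4:
  f(2.093952) = -0.006686
  f(2.094552) = 0.000006
  x_5 = 2.094552 - 0.000006×(2.094552 - 2.093952)/(0.000006 - (-0.006686))
       = 2.094551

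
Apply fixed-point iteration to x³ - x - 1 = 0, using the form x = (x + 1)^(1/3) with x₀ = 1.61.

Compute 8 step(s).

Equation: x³ - x - 1 = 0
Fixed-point form: x = (x + 1)^(1/3)
x₀ = 1.61

x_1 = g(1.610000) = 1.376830
x_2 = g(1.376830) = 1.334543
x_3 = g(1.334543) = 1.326582
x_4 = g(1.326582) = 1.325072
x_5 = g(1.325072) = 1.324785
x_6 = g(1.324785) = 1.324731
x_7 = g(1.324731) = 1.324720
x_8 = g(1.324720) = 1.324718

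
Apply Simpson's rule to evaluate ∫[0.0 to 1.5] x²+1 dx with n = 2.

f(x) = x²+1
a = 0.0, b = 1.5, n = 2
h = (b - a)/n = 0.750000

Simpson's rule: (h/3)[f(x₀) + 4f(x₁) + 2f(x₂) + ... + f(xₙ)]

x_0 = 0.0000, f(x_0) = 1.000000, coefficient = 1
x_1 = 0.7500, f(x_1) = 1.562500, coefficient = 4
x_2 = 1.5000, f(x_2) = 3.250000, coefficient = 1

I ≈ (0.750000/3) × 10.500000 = 2.625000
Exact value: 2.625000
Error: 0.000000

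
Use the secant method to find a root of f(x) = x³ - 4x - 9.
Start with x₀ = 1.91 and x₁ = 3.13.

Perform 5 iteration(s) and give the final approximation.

f(x) = x³ - 4x - 9
x₀ = 1.91, x₁ = 3.13

Secant formula: x_{n+1} = x_n - f(x_n)(x_n - x_{n-1})/(f(x_n) - f(x_{n-1}))

Iteration 1:
  f(1.910000) = -9.672129
  f(3.130000) = 9.144297
  x_2 = 3.130000 - 9.144297×(3.130000 - 1.910000)/(9.144297 - (-9.672129))
       = 2.537112
Iteration 2:
  f(3.130000) = 9.144297
  f(2.537112) = -2.817225
  x_3 = 2.537112 - (-2.817225)×(2.537112 - 3.130000)/(-2.817225 - 9.144297)
       = 2.676751
Iteration 3:
  f(2.537112) = -2.817225
  f(2.676751) = -0.528095
  x_4 = 2.676751 - (-0.528095)×(2.676751 - 2.537112)/(-0.528095 - (-2.817225))
       = 2.708965
Iteration 4:
  f(2.676751) = -0.528095
  f(2.708965) = 0.043862
  x_5 = 2.708965 - 0.043862×(2.708965 - 2.676751)/(0.043862 - (-0.528095))
       = 2.706495
Iteration 5:
  f(2.708965) = 0.043862
  f(2.706495) = -0.000595
  x_6 = 2.706495 - (-0.000595)×(2.706495 - 2.708965)/(-0.000595 - 0.043862)
       = 2.706528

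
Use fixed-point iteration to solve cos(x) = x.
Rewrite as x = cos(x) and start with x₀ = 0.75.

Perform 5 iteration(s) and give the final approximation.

Equation: cos(x) = x
Fixed-point form: x = cos(x)
x₀ = 0.75

x_1 = g(0.750000) = 0.731689
x_2 = g(0.731689) = 0.744047
x_3 = g(0.744047) = 0.735734
x_4 = g(0.735734) = 0.741339
x_5 = g(0.741339) = 0.737565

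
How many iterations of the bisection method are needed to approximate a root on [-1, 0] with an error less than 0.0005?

We need (b-a)/2^n ≤ 0.0005
(0 - (-1))/2^n ≤ 0.0005
1/2^n ≤ 0.0005
2^n ≥ 2000
n ≥ log₂(2000) = 10.97
n ≥ 11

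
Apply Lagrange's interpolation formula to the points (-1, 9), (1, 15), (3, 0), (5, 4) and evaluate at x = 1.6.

Lagrange interpolation formula:
P(x) = Σ yᵢ × Lᵢ(x)
where Lᵢ(x) = Π_{j≠i} (x - xⱼ)/(xᵢ - xⱼ)

L_0(1.6) = (1.6 - 1)/(-1 - 1) × (1.6 - 3)/(-1 - 3) × (1.6 - 5)/(-1 - 5) = -0.059500
L_1(1.6) = (1.6 - (-1))/(1 - (-1)) × (1.6 - 3)/(1 - 3) × (1.6 - 5)/(1 - 5) = 0.773500
L_2(1.6) = (1.6 - (-1))/(3 - (-1)) × (1.6 - 1)/(3 - 1) × (1.6 - 5)/(3 - 5) = 0.331500
L_3(1.6) = (1.6 - (-1))/(5 - (-1)) × (1.6 - 1)/(5 - 1) × (1.6 - 3)/(5 - 3) = -0.045500

P(1.6) = 9×L_0(1.6) + 15×L_1(1.6) + 0×L_2(1.6) + 4×L_3(1.6)
P(1.6) = 10.885000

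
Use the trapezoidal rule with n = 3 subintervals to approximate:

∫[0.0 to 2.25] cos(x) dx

f(x) = cos(x)
a = 0.0, b = 2.25, n = 3
h = (b - a)/n = 0.750000

Trapezoidal rule: (h/2)[f(x₀) + 2f(x₁) + 2f(x₂) + ... + f(xₙ)]

x_0 = 0.0000, f(x_0) = 1.000000, coefficient = 1
x_1 = 0.7500, f(x_1) = 0.731689, coefficient = 2
x_2 = 1.5000, f(x_2) = 0.070737, coefficient = 2
x_3 = 2.2500, f(x_3) = -0.628174, coefficient = 1

I ≈ (0.750000/2) × 1.976679 = 0.741254
Exact value: 0.778073
Error: 0.036819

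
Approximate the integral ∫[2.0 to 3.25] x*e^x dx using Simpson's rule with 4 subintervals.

f(x) = x*e^x
a = 2.0, b = 3.25, n = 4
h = (b - a)/n = 0.312500

Simpson's rule: (h/3)[f(x₀) + 4f(x₁) + 2f(x₂) + ... + f(xₙ)]

x_0 = 2.0000, f(x_0) = 14.778112, coefficient = 1
x_1 = 2.3125, f(x_1) = 23.355423, coefficient = 4
x_2 = 2.6250, f(x_2) = 36.237007, coefficient = 2
x_3 = 2.9375, f(x_3) = 55.426559, coefficient = 4
x_4 = 3.2500, f(x_4) = 83.818605, coefficient = 1

I ≈ (0.312500/3) × 486.198657 = 50.645693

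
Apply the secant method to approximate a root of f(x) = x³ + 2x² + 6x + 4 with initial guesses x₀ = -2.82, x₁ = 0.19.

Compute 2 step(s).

f(x) = x³ + 2x² + 6x + 4
x₀ = -2.82, x₁ = 0.19

Secant formula: x_{n+1} = x_n - f(x_n)(x_n - x_{n-1})/(f(x_n) - f(x_{n-1}))

Iteration 1:
  f(-2.820000) = -19.440968
  f(0.190000) = 5.219059
  x_2 = 0.190000 - 5.219059×(0.190000 - (-2.820000))/(5.219059 - (-19.440968))
       = -0.447038
Iteration 2:
  f(0.190000) = 5.219059
  f(-0.447038) = 1.628122
  x_3 = -0.447038 - 1.628122×(-0.447038 - 0.190000)/(1.628122 - 5.219059)
       = -0.735869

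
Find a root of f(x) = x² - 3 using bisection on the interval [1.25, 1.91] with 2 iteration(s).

f(x) = x² - 3
Initial interval: [1.25, 1.91]

Iteration 1:
  c_1 = (1.250000 + 1.910000)/2 = 1.580000
  f(c_1) = f(1.580000) = -0.503600
  f(a) × f(c) ≥ 0, new interval: [1.580000, 1.910000]
Iteration 2:
  c_2 = (1.580000 + 1.910000)/2 = 1.745000
  f(c_2) = f(1.745000) = 0.045025
  f(a) × f(c) < 0, new interval: [1.580000, 1.745000]

After 2 iteration(s), the approximation is c_2 = 1.745000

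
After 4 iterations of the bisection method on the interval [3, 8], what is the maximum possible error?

Bisection error bound: |error| ≤ (b-a)/2^n
|error| ≤ (8 - 3)/2^4 = 5/2^4
|error| ≤ 0.3125000000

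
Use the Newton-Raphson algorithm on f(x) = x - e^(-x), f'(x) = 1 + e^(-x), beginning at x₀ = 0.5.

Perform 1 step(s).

f(x) = x - e^(-x)
f'(x) = 1 + e^(-x)
x₀ = 0.5

Newton-Raphson formula: x_{n+1} = x_n - f(x_n)/f'(x_n)

Iteration 1:
  f(0.500000) = -0.106531
  f'(0.500000) = 1.606531
  x_1 = 0.500000 - (-0.106531)/1.606531 = 0.566311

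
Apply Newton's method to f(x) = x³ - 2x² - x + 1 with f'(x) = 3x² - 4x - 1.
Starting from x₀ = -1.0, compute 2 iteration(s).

f(x) = x³ - 2x² - x + 1
f'(x) = 3x² - 4x - 1
x₀ = -1.0

Newton-Raphson formula: x_{n+1} = x_n - f(x_n)/f'(x_n)

Iteration 1:
  f(-1.000000) = -1.000000
  f'(-1.000000) = 6.000000
  x_1 = -1.000000 - (-1.000000)/6.000000 = -0.833333
Iteration 2:
  f(-0.833333) = -0.134259
  f'(-0.833333) = 4.416667
  x_2 = -0.833333 - (-0.134259)/4.416667 = -0.802935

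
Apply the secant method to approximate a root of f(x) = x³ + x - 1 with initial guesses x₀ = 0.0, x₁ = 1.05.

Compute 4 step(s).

f(x) = x³ + x - 1
x₀ = 0.0, x₁ = 1.05

Secant formula: x_{n+1} = x_n - f(x_n)(x_n - x_{n-1})/(f(x_n) - f(x_{n-1}))

Iteration 1:
  f(0.000000) = -1.000000
  f(1.050000) = 1.207625
  x_2 = 1.050000 - 1.207625×(1.050000 - 0.000000)/(1.207625 - (-1.000000))
       = 0.475624
Iteration 2:
  f(1.050000) = 1.207625
  f(0.475624) = -0.416781
  x_3 = 0.475624 - (-0.416781)×(0.475624 - 1.050000)/(-0.416781 - 1.207625)
       = 0.622994
Iteration 3:
  f(0.475624) = -0.416781
  f(0.622994) = -0.135208
  x_4 = 0.622994 - (-0.135208)×(0.622994 - 0.475624)/(-0.135208 - (-0.416781))
       = 0.693760
Iteration 4:
  f(0.622994) = -0.135208
  f(0.693760) = 0.027668
  x_5 = 0.693760 - 0.027668×(0.693760 - 0.622994)/(0.027668 - (-0.135208))
       = 0.681739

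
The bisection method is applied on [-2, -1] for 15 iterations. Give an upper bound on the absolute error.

Bisection error bound: |error| ≤ (b-a)/2^n
|error| ≤ (-1 - (-2))/2^15 = 1/2^15
|error| ≤ 0.0000305176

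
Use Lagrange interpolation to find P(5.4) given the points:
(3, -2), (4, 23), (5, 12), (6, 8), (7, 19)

Lagrange interpolation formula:
P(x) = Σ yᵢ × Lᵢ(x)
where Lᵢ(x) = Π_{j≠i} (x - xⱼ)/(xᵢ - xⱼ)

L_0(5.4) = (5.4 - 4)/(3 - 4) × (5.4 - 5)/(3 - 5) × (5.4 - 6)/(3 - 6) × (5.4 - 7)/(3 - 7) = 0.022400
L_1(5.4) = (5.4 - 3)/(4 - 3) × (5.4 - 5)/(4 - 5) × (5.4 - 6)/(4 - 6) × (5.4 - 7)/(4 - 7) = -0.153600
L_2(5.4) = (5.4 - 3)/(5 - 3) × (5.4 - 4)/(5 - 4) × (5.4 - 6)/(5 - 6) × (5.4 - 7)/(5 - 7) = 0.806400
L_3(5.4) = (5.4 - 3)/(6 - 3) × (5.4 - 4)/(6 - 4) × (5.4 - 5)/(6 - 5) × (5.4 - 7)/(6 - 7) = 0.358400
L_4(5.4) = (5.4 - 3)/(7 - 3) × (5.4 - 4)/(7 - 4) × (5.4 - 5)/(7 - 5) × (5.4 - 6)/(7 - 6) = -0.033600

P(5.4) = (-2)×L_0(5.4) + 23×L_1(5.4) + 12×L_2(5.4) + 8×L_3(5.4) + 19×L_4(5.4)
P(5.4) = 8.328000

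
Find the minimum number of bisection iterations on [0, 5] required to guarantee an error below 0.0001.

We need (b-a)/2^n ≤ 0.0001
(5 - 0)/2^n ≤ 0.0001
5/2^n ≤ 0.0001
2^n ≥ 50000
n ≥ log₂(50000) = 15.61
n ≥ 16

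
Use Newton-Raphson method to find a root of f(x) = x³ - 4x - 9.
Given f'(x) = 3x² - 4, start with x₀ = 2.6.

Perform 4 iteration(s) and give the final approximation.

f(x) = x³ - 4x - 9
f'(x) = 3x² - 4
x₀ = 2.6

Newton-Raphson formula: x_{n+1} = x_n - f(x_n)/f'(x_n)

Iteration 1:
  f(2.600000) = -1.824000
  f'(2.600000) = 16.280000
  x_1 = 2.600000 - (-1.824000)/16.280000 = 2.712039
Iteration 2:
  f(2.712039) = 0.099318
  f'(2.712039) = 18.065472
  x_2 = 2.712039 - 0.099318/18.065472 = 2.706542
Iteration 3:
  f(2.706542) = 0.000246
  f'(2.706542) = 17.976103
  x_3 = 2.706542 - 0.000246/17.976103 = 2.706528
Iteration 4:
  f(2.706528) = 0.000000
  f'(2.706528) = 17.975881
  x_4 = 2.706528 - 0.000000/17.975881 = 2.706528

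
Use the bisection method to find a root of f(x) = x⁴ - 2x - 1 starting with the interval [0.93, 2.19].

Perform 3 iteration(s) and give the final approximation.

f(x) = x⁴ - 2x - 1
Initial interval: [0.93, 2.19]

Iteration 1:
  c_1 = (0.930000 + 2.190000)/2 = 1.560000
  f(c_1) = f(1.560000) = 1.802409
  f(a) × f(c) < 0, new interval: [0.930000, 1.560000]
Iteration 2:
  c_2 = (0.930000 + 1.560000)/2 = 1.245000
  f(c_2) = f(1.245000) = -1.087422
  f(a) × f(c) ≥ 0, new interval: [1.245000, 1.560000]
Iteration 3:
  c_3 = (1.245000 + 1.560000)/2 = 1.402500
  f(c_3) = f(1.402500) = 0.064114
  f(a) × f(c) < 0, new interval: [1.245000, 1.402500]

After 3 iteration(s), the approximation is c_3 = 1.402500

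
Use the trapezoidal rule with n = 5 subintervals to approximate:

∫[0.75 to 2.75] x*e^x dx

f(x) = x*e^x
a = 0.75, b = 2.75, n = 5
h = (b - a)/n = 0.400000

Trapezoidal rule: (h/2)[f(x₀) + 2f(x₁) + 2f(x₂) + ... + f(xₙ)]

x_0 = 0.7500, f(x_0) = 1.587750, coefficient = 1
x_1 = 1.1500, f(x_1) = 3.631922, coefficient = 2
x_2 = 1.5500, f(x_2) = 7.302779, coefficient = 2
x_3 = 1.9500, f(x_3) = 13.705941, coefficient = 2
x_4 = 2.3500, f(x_4) = 24.641089, coefficient = 2
x_5 = 2.7500, f(x_5) = 43.017238, coefficient = 1

I ≈ (0.400000/2) × 143.168448 = 28.633690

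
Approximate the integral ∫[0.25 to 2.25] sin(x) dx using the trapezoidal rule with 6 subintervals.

f(x) = sin(x)
a = 0.25, b = 2.25, n = 6
h = (b - a)/n = 0.333333

Trapezoidal rule: (h/2)[f(x₀) + 2f(x₁) + 2f(x₂) + ... + f(xₙ)]

x_0 = 0.2500, f(x_0) = 0.247404, coefficient = 1
x_1 = 0.5833, f(x_1) = 0.550809, coefficient = 2
x_2 = 0.9167, f(x_2) = 0.793578, coefficient = 2
x_3 = 1.2500, f(x_3) = 0.948985, coefficient = 2
x_4 = 1.5833, f(x_4) = 0.999921, coefficient = 2
x_5 = 1.9167, f(x_5) = 0.940781, coefficient = 2
x_6 = 2.2500, f(x_6) = 0.778073, coefficient = 1

I ≈ (0.333333/2) × 9.493625 = 1.582271
Exact value: 1.597086
Error: 0.014815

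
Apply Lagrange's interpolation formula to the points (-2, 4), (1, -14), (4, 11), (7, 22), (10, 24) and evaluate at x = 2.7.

Lagrange interpolation formula:
P(x) = Σ yᵢ × Lᵢ(x)
where Lᵢ(x) = Π_{j≠i} (x - xⱼ)/(xᵢ - xⱼ)

L_0(2.7) = (2.7 - 1)/(-2 - 1) × (2.7 - 4)/(-2 - 4) × (2.7 - 7)/(-2 - 7) × (2.7 - 10)/(-2 - 10) = -0.035685
L_1(2.7) = (2.7 - (-2))/(1 - (-2)) × (2.7 - 4)/(1 - 4) × (2.7 - 7)/(1 - 7) × (2.7 - 10)/(1 - 10) = 0.394636
L_2(2.7) = (2.7 - (-2))/(4 - (-2)) × (2.7 - 1)/(4 - 1) × (2.7 - 7)/(4 - 7) × (2.7 - 10)/(4 - 10) = 0.774093
L_3(2.7) = (2.7 - (-2))/(7 - (-2)) × (2.7 - 1)/(7 - 1) × (2.7 - 4)/(7 - 4) × (2.7 - 10)/(7 - 10) = -0.156019
L_4(2.7) = (2.7 - (-2))/(10 - (-2)) × (2.7 - 1)/(10 - 1) × (2.7 - 4)/(10 - 4) × (2.7 - 7)/(10 - 7) = 0.022975

P(2.7) = 4×L_0(2.7) + (-14)×L_1(2.7) + 11×L_2(2.7) + 22×L_3(2.7) + 24×L_4(2.7)
P(2.7) = -0.033620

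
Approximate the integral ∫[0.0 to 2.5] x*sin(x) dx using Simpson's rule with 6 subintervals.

f(x) = x*sin(x)
a = 0.0, b = 2.5, n = 6
h = (b - a)/n = 0.416667

Simpson's rule: (h/3)[f(x₀) + 4f(x₁) + 2f(x₂) + ... + f(xₙ)]

x_0 = 0.0000, f(x_0) = 0.000000, coefficient = 1
x_1 = 0.4167, f(x_1) = 0.168631, coefficient = 4
x_2 = 0.8333, f(x_2) = 0.616814, coefficient = 2
x_3 = 1.2500, f(x_3) = 1.186231, coefficient = 4
x_4 = 1.6667, f(x_4) = 1.659013, coefficient = 2
x_5 = 2.0833, f(x_5) = 1.815632, coefficient = 4
x_6 = 2.5000, f(x_6) = 1.496180, coefficient = 1

I ≈ (0.416667/3) × 18.729809 = 2.601362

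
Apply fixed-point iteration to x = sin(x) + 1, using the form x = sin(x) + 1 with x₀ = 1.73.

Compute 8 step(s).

Equation: x = sin(x) + 1
Fixed-point form: x = sin(x) + 1
x₀ = 1.73

x_1 = g(1.730000) = 1.987354
x_2 = g(1.987354) = 1.914487
x_3 = g(1.914487) = 1.941517
x_4 = g(1.941517) = 1.932066
x_5 = g(1.932066) = 1.935449
x_6 = g(1.935449) = 1.934248
x_7 = g(1.934248) = 1.934675
x_8 = g(1.934675) = 1.934523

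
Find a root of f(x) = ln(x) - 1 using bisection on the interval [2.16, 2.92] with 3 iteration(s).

f(x) = ln(x) - 1
Initial interval: [2.16, 2.92]

Iteration 1:
  c_1 = (2.160000 + 2.920000)/2 = 2.540000
  f(c_1) = f(2.540000) = -0.067836
  f(a) × f(c) ≥ 0, new interval: [2.540000, 2.920000]
Iteration 2:
  c_2 = (2.540000 + 2.920000)/2 = 2.730000
  f(c_2) = f(2.730000) = 0.004302
  f(a) × f(c) < 0, new interval: [2.540000, 2.730000]
Iteration 3:
  c_3 = (2.540000 + 2.730000)/2 = 2.635000
  f(c_3) = f(2.635000) = -0.031117
  f(a) × f(c) ≥ 0, new interval: [2.635000, 2.730000]

After 3 iteration(s), the approximation is c_3 = 2.635000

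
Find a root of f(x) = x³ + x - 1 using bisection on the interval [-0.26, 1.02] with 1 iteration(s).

f(x) = x³ + x - 1
Initial interval: [-0.26, 1.02]

Iteration 1:
  c_1 = (-0.260000 + 1.020000)/2 = 0.380000
  f(c_1) = f(0.380000) = -0.565128
  f(a) × f(c) ≥ 0, new interval: [0.380000, 1.020000]

After 1 iteration(s), the approximation is c_1 = 0.380000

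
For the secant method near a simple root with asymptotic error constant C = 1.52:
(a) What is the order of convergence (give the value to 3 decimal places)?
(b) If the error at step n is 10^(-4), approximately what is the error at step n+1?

(a) Secant method has superlinear convergence with order φ = (1+√5)/2 ≈ 1.618.
    This means |e_{n+1}| ≈ C|e_n|^1.618.

(b) With |e_n| = 10^(-4) and C = 1.52:
    |e_{n+1}| ≈ 1.52 × (10^(-4))^1.618 = 1.52 × 10^(-6.47)

(a) ≈ 1.618 (golden ratio); (b) |e_{n+1}| ≈ 5.125e-07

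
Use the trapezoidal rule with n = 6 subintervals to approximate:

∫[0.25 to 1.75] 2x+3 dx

f(x) = 2x+3
a = 0.25, b = 1.75, n = 6
h = (b - a)/n = 0.250000

Trapezoidal rule: (h/2)[f(x₀) + 2f(x₁) + 2f(x₂) + ... + f(xₙ)]

x_0 = 0.2500, f(x_0) = 3.500000, coefficient = 1
x_1 = 0.5000, f(x_1) = 4.000000, coefficient = 2
x_2 = 0.7500, f(x_2) = 4.500000, coefficient = 2
x_3 = 1.0000, f(x_3) = 5.000000, coefficient = 2
x_4 = 1.2500, f(x_4) = 5.500000, coefficient = 2
x_5 = 1.5000, f(x_5) = 6.000000, coefficient = 2
x_6 = 1.7500, f(x_6) = 6.500000, coefficient = 1

I ≈ (0.250000/2) × 60.000000 = 7.500000
Exact value: 7.500000
Error: 0.000000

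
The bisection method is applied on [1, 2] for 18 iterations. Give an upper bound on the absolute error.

Bisection error bound: |error| ≤ (b-a)/2^n
|error| ≤ (2 - 1)/2^18 = 1/2^18
|error| ≤ 0.0000038147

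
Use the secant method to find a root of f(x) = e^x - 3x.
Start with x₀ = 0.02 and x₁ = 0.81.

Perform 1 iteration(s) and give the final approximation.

f(x) = e^x - 3x
x₀ = 0.02, x₁ = 0.81

Secant formula: x_{n+1} = x_n - f(x_n)(x_n - x_{n-1})/(f(x_n) - f(x_{n-1}))

Iteration 1:
  f(0.020000) = 0.960201
  f(0.810000) = -0.182092
  x_2 = 0.810000 - (-0.182092)×(0.810000 - 0.020000)/(-0.182092 - 0.960201)
       = 0.684067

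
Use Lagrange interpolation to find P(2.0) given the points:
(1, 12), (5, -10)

Lagrange interpolation formula:
P(x) = Σ yᵢ × Lᵢ(x)
where Lᵢ(x) = Π_{j≠i} (x - xⱼ)/(xᵢ - xⱼ)

L_0(2.0) = (2.0 - 5)/(1 - 5) = 0.750000
L_1(2.0) = (2.0 - 1)/(5 - 1) = 0.250000

P(2.0) = 12×L_0(2.0) + (-10)×L_1(2.0)
P(2.0) = 6.500000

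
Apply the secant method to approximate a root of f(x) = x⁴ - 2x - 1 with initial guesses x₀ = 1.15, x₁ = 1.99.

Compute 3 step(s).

f(x) = x⁴ - 2x - 1
x₀ = 1.15, x₁ = 1.99

Secant formula: x_{n+1} = x_n - f(x_n)(x_n - x_{n-1})/(f(x_n) - f(x_{n-1}))

Iteration 1:
  f(1.150000) = -1.550994
  f(1.990000) = 10.702392
  x_2 = 1.990000 - 10.702392×(1.990000 - 1.150000)/(10.702392 - (-1.550994))
       = 1.256324
Iteration 2:
  f(1.990000) = 10.702392
  f(1.256324) = -1.021457
  x_3 = 1.256324 - (-1.021457)×(1.256324 - 1.990000)/(-1.021457 - 10.702392)
       = 1.320247
Iteration 3:
  f(1.256324) = -1.021457
  f(1.320247) = -0.602263
  x_4 = 1.320247 - (-0.602263)×(1.320247 - 1.256324)/(-0.602263 - (-1.021457))
       = 1.412086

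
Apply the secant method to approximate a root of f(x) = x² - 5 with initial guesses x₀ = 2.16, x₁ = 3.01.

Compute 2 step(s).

f(x) = x² - 5
x₀ = 2.16, x₁ = 3.01

Secant formula: x_{n+1} = x_n - f(x_n)(x_n - x_{n-1})/(f(x_n) - f(x_{n-1}))

Iteration 1:
  f(2.160000) = -0.334400
  f(3.010000) = 4.060100
  x_2 = 3.010000 - 4.060100×(3.010000 - 2.160000)/(4.060100 - (-0.334400))
       = 2.224681
Iteration 2:
  f(3.010000) = 4.060100
  f(2.224681) = -0.050795
  x_3 = 2.224681 - (-0.050795)×(2.224681 - 3.010000)/(-0.050795 - 4.060100)
       = 2.234384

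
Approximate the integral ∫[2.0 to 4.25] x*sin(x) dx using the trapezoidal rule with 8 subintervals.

f(x) = x*sin(x)
a = 2.0, b = 4.25, n = 8
h = (b - a)/n = 0.281250

Trapezoidal rule: (h/2)[f(x₀) + 2f(x₁) + 2f(x₂) + ... + f(xₙ)]

x_0 = 2.0000, f(x_0) = 1.818595, coefficient = 1
x_1 = 2.2812, f(x_1) = 1.729338, coefficient = 2
x_2 = 2.5625, f(x_2) = 1.402366, coefficient = 2
x_3 = 2.8438, f(x_3) = 0.834523, coefficient = 2
x_4 = 3.1250, f(x_4) = 0.051850, coefficient = 2
x_5 = 3.4062, f(x_5) = -0.891002, coefficient = 2
x_6 = 3.6875, f(x_6) = -1.914527, coefficient = 2
x_7 = 3.9688, f(x_7) = -2.921040, coefficient = 2
x_8 = 4.2500, f(x_8) = -3.803705, coefficient = 1

I ≈ (0.281250/2) × -5.402094 = -0.759669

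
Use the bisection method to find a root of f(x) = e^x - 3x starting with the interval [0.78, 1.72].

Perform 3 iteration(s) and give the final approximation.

f(x) = e^x - 3x
Initial interval: [0.78, 1.72]

Iteration 1:
  c_1 = (0.780000 + 1.720000)/2 = 1.250000
  f(c_1) = f(1.250000) = -0.259657
  f(a) × f(c) ≥ 0, new interval: [1.250000, 1.720000]
Iteration 2:
  c_2 = (1.250000 + 1.720000)/2 = 1.485000
  f(c_2) = f(1.485000) = -0.040035
  f(a) × f(c) ≥ 0, new interval: [1.485000, 1.720000]
Iteration 3:
  c_3 = (1.485000 + 1.720000)/2 = 1.602500
  f(c_3) = f(1.602500) = 0.157930
  f(a) × f(c) < 0, new interval: [1.485000, 1.602500]

After 3 iteration(s), the approximation is c_3 = 1.602500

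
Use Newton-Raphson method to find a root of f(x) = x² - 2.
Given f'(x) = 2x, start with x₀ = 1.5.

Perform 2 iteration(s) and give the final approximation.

f(x) = x² - 2
f'(x) = 2x
x₀ = 1.5

Newton-Raphson formula: x_{n+1} = x_n - f(x_n)/f'(x_n)

Iteration 1:
  f(1.500000) = 0.250000
  f'(1.500000) = 3.000000
  x_1 = 1.500000 - 0.250000/3.000000 = 1.416667
Iteration 2:
  f(1.416667) = 0.006944
  f'(1.416667) = 2.833333
  x_2 = 1.416667 - 0.006944/2.833333 = 1.414216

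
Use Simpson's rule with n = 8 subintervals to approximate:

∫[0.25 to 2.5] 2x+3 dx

f(x) = 2x+3
a = 0.25, b = 2.5, n = 8
h = (b - a)/n = 0.281250

Simpson's rule: (h/3)[f(x₀) + 4f(x₁) + 2f(x₂) + ... + f(xₙ)]

x_0 = 0.2500, f(x_0) = 3.500000, coefficient = 1
x_1 = 0.5312, f(x_1) = 4.062500, coefficient = 4
x_2 = 0.8125, f(x_2) = 4.625000, coefficient = 2
x_3 = 1.0938, f(x_3) = 5.187500, coefficient = 4
x_4 = 1.3750, f(x_4) = 5.750000, coefficient = 2
x_5 = 1.6562, f(x_5) = 6.312500, coefficient = 4
x_6 = 1.9375, f(x_6) = 6.875000, coefficient = 2
x_7 = 2.2188, f(x_7) = 7.437500, coefficient = 4
x_8 = 2.5000, f(x_8) = 8.000000, coefficient = 1

I ≈ (0.281250/3) × 138.000000 = 12.937500
Exact value: 12.937500
Error: 0.000000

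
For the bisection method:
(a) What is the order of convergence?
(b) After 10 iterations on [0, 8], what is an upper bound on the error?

(a) Bisection has linear (order 1) convergence; the error is halved each step.

(b) Error bound = (b-a)/2^n = (8 - 0)/2^{10}
    = 8/2^{10}

(a) 1 (linear); (b) error ≤ 7.81e-03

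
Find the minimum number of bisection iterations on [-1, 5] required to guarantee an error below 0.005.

We need (b-a)/2^n ≤ 0.005
(5 - (-1))/2^n ≤ 0.005
6/2^n ≤ 0.005
2^n ≥ 1200
n ≥ log₂(1200) = 10.23
n ≥ 11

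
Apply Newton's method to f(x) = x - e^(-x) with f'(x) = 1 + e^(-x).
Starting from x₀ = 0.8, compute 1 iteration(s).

f(x) = x - e^(-x)
f'(x) = 1 + e^(-x)
x₀ = 0.8

Newton-Raphson formula: x_{n+1} = x_n - f(x_n)/f'(x_n)

Iteration 1:
  f(0.800000) = 0.350671
  f'(0.800000) = 1.449329
  x_1 = 0.800000 - 0.350671/1.449329 = 0.558046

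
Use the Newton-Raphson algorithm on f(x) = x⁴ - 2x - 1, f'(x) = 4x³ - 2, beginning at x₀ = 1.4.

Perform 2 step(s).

f(x) = x⁴ - 2x - 1
f'(x) = 4x³ - 2
x₀ = 1.4

Newton-Raphson formula: x_{n+1} = x_n - f(x_n)/f'(x_n)

Iteration 1:
  f(1.400000) = 0.041600
  f'(1.400000) = 8.976000
  x_1 = 1.400000 - 0.041600/8.976000 = 1.395365
Iteration 2:
  f(1.395365) = 0.000252
  f'(1.395365) = 8.867355
  x_2 = 1.395365 - 0.000252/8.867355 = 1.395337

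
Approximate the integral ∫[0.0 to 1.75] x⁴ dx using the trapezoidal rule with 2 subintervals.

f(x) = x⁴
a = 0.0, b = 1.75, n = 2
h = (b - a)/n = 0.875000

Trapezoidal rule: (h/2)[f(x₀) + 2f(x₁) + 2f(x₂) + ... + f(xₙ)]

x_0 = 0.0000, f(x_0) = 0.000000, coefficient = 1
x_1 = 0.8750, f(x_1) = 0.586182, coefficient = 2
x_2 = 1.7500, f(x_2) = 9.378906, coefficient = 1

I ≈ (0.875000/2) × 10.551270 = 4.616180
Exact value: 3.282617
Error: 1.333563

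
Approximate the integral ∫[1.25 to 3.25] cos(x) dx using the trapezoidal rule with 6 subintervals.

f(x) = cos(x)
a = 1.25, b = 3.25, n = 6
h = (b - a)/n = 0.333333

Trapezoidal rule: (h/2)[f(x₀) + 2f(x₁) + 2f(x₂) + ... + f(xₙ)]

x_0 = 1.2500, f(x_0) = 0.315322, coefficient = 1
x_1 = 1.5833, f(x_1) = -0.012537, coefficient = 2
x_2 = 1.9167, f(x_2) = -0.339016, coefficient = 2
x_3 = 2.2500, f(x_3) = -0.628174, coefficient = 2
x_4 = 2.5833, f(x_4) = -0.848178, coefficient = 2
x_5 = 2.9167, f(x_5) = -0.974811, coefficient = 2
x_6 = 3.2500, f(x_6) = -0.994130, coefficient = 1

I ≈ (0.333333/2) × -6.284237 = -1.047373
Exact value: -1.057180
Error: 0.009807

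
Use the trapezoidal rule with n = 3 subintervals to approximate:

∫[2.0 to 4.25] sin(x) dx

f(x) = sin(x)
a = 2.0, b = 4.25, n = 3
h = (b - a)/n = 0.750000

Trapezoidal rule: (h/2)[f(x₀) + 2f(x₁) + 2f(x₂) + ... + f(xₙ)]

x_0 = 2.0000, f(x_0) = 0.909297, coefficient = 1
x_1 = 2.7500, f(x_1) = 0.381661, coefficient = 2
x_2 = 3.5000, f(x_2) = -0.350783, coefficient = 2
x_3 = 4.2500, f(x_3) = -0.894989, coefficient = 1

I ≈ (0.750000/2) × 0.076064 = 0.028524
Exact value: 0.029941
Error: 0.001417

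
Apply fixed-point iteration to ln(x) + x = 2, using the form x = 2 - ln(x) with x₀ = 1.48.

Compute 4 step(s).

Equation: ln(x) + x = 2
Fixed-point form: x = 2 - ln(x)
x₀ = 1.48

x_1 = g(1.480000) = 1.607958
x_2 = g(1.607958) = 1.525035
x_3 = g(1.525035) = 1.577983
x_4 = g(1.577983) = 1.543853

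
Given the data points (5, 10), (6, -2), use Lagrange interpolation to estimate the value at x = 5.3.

Lagrange interpolation formula:
P(x) = Σ yᵢ × Lᵢ(x)
where Lᵢ(x) = Π_{j≠i} (x - xⱼ)/(xᵢ - xⱼ)

L_0(5.3) = (5.3 - 6)/(5 - 6) = 0.700000
L_1(5.3) = (5.3 - 5)/(6 - 5) = 0.300000

P(5.3) = 10×L_0(5.3) + (-2)×L_1(5.3)
P(5.3) = 6.400000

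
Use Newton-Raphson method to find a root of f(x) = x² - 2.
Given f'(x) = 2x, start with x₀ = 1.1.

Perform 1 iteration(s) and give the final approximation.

f(x) = x² - 2
f'(x) = 2x
x₀ = 1.1

Newton-Raphson formula: x_{n+1} = x_n - f(x_n)/f'(x_n)

Iteration 1:
  f(1.100000) = -0.790000
  f'(1.100000) = 2.200000
  x_1 = 1.100000 - (-0.790000)/2.200000 = 1.459091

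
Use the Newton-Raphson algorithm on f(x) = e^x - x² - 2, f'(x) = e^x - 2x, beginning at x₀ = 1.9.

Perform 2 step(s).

f(x) = e^x - x² - 2
f'(x) = e^x - 2x
x₀ = 1.9

Newton-Raphson formula: x_{n+1} = x_n - f(x_n)/f'(x_n)

Iteration 1:
  f(1.900000) = 1.075894
  f'(1.900000) = 2.885894
  x_1 = 1.900000 - 1.075894/2.885894 = 1.527189
Iteration 2:
  f(1.527189) = 0.272906
  f'(1.527189) = 1.550834
  x_2 = 1.527189 - 0.272906/1.550834 = 1.351215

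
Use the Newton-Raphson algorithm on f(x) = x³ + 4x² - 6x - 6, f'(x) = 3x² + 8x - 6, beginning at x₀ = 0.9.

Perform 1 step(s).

f(x) = x³ + 4x² - 6x - 6
f'(x) = 3x² + 8x - 6
x₀ = 0.9

Newton-Raphson formula: x_{n+1} = x_n - f(x_n)/f'(x_n)

Iteration 1:
  f(0.900000) = -7.431000
  f'(0.900000) = 3.630000
  x_1 = 0.900000 - (-7.431000)/3.630000 = 2.947107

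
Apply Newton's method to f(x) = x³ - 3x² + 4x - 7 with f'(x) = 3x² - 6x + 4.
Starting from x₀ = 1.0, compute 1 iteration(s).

f(x) = x³ - 3x² + 4x - 7
f'(x) = 3x² - 6x + 4
x₀ = 1.0

Newton-Raphson formula: x_{n+1} = x_n - f(x_n)/f'(x_n)

Iteration 1:
  f(1.000000) = -5.000000
  f'(1.000000) = 1.000000
  x_1 = 1.000000 - (-5.000000)/1.000000 = 6.000000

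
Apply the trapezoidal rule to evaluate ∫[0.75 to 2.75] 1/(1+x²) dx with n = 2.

f(x) = 1/(1+x²)
a = 0.75, b = 2.75, n = 2
h = (b - a)/n = 1.000000

Trapezoidal rule: (h/2)[f(x₀) + 2f(x₁) + 2f(x₂) + ... + f(xₙ)]

x_0 = 0.7500, f(x_0) = 0.640000, coefficient = 1
x_1 = 1.7500, f(x_1) = 0.246154, coefficient = 2
x_2 = 2.7500, f(x_2) = 0.116788, coefficient = 1

I ≈ (1.000000/2) × 1.249096 = 0.624548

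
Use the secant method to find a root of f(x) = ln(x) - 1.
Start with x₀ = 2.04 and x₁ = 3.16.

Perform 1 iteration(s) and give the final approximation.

f(x) = ln(x) - 1
x₀ = 2.04, x₁ = 3.16

Secant formula: x_{n+1} = x_n - f(x_n)(x_n - x_{n-1})/(f(x_n) - f(x_{n-1}))

Iteration 1:
  f(2.040000) = -0.287050
  f(3.160000) = 0.150572
  x_2 = 3.160000 - 0.150572×(3.160000 - 2.040000)/(0.150572 - (-0.287050))
       = 2.774643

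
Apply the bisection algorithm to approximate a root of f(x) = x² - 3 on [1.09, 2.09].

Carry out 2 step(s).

f(x) = x² - 3
Initial interval: [1.09, 2.09]

Iteration 1:
  c_1 = (1.090000 + 2.090000)/2 = 1.590000
  f(c_1) = f(1.590000) = -0.471900
  f(a) × f(c) ≥ 0, new interval: [1.590000, 2.090000]
Iteration 2:
  c_2 = (1.590000 + 2.090000)/2 = 1.840000
  f(c_2) = f(1.840000) = 0.385600
  f(a) × f(c) < 0, new interval: [1.590000, 1.840000]

After 2 iteration(s), the approximation is c_2 = 1.840000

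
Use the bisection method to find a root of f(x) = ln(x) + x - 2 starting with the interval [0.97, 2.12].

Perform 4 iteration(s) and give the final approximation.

f(x) = ln(x) + x - 2
Initial interval: [0.97, 2.12]

Iteration 1:
  c_1 = (0.970000 + 2.120000)/2 = 1.545000
  f(c_1) = f(1.545000) = -0.019976
  f(a) × f(c) ≥ 0, new interval: [1.545000, 2.120000]
Iteration 2:
  c_2 = (1.545000 + 2.120000)/2 = 1.832500
  f(c_2) = f(1.832500) = 0.438181
  f(a) × f(c) < 0, new interval: [1.545000, 1.832500]
Iteration 3:
  c_3 = (1.545000 + 1.832500)/2 = 1.688750
  f(c_3) = f(1.688750) = 0.212739
  f(a) × f(c) < 0, new interval: [1.545000, 1.688750]
Iteration 4:
  c_4 = (1.545000 + 1.688750)/2 = 1.616875
  f(c_4) = f(1.616875) = 0.097370
  f(a) × f(c) < 0, new interval: [1.545000, 1.616875]

After 4 iteration(s), the approximation is c_4 = 1.616875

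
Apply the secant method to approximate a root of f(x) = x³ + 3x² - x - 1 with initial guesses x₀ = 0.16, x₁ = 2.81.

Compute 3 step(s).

f(x) = x³ + 3x² - x - 1
x₀ = 0.16, x₁ = 2.81

Secant formula: x_{n+1} = x_n - f(x_n)(x_n - x_{n-1})/(f(x_n) - f(x_{n-1}))

Iteration 1:
  f(0.160000) = -1.079104
  f(2.810000) = 42.066341
  x_2 = 2.810000 - 42.066341×(2.810000 - 0.160000)/(42.066341 - (-1.079104))
       = 0.226279
Iteration 2:
  f(2.810000) = 42.066341
  f(0.226279) = -1.061087
  x_3 = 0.226279 - (-1.061087)×(0.226279 - 2.810000)/(-1.061087 - 42.066341)
       = 0.289847
Iteration 3:
  f(0.226279) = -1.061087
  f(0.289847) = -1.013462
  x_4 = 0.289847 - (-1.013462)×(0.289847 - 0.226279)/(-1.013462 - (-1.061087))
       = 1.642613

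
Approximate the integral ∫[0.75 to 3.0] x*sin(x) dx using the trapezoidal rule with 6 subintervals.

f(x) = x*sin(x)
a = 0.75, b = 3.0, n = 6
h = (b - a)/n = 0.375000

Trapezoidal rule: (h/2)[f(x₀) + 2f(x₁) + 2f(x₂) + ... + f(xₙ)]

x_0 = 0.7500, f(x_0) = 0.511229, coefficient = 1
x_1 = 1.1250, f(x_1) = 1.015051, coefficient = 2
x_2 = 1.5000, f(x_2) = 1.496242, coefficient = 2
x_3 = 1.8750, f(x_3) = 1.788911, coefficient = 2
x_4 = 2.2500, f(x_4) = 1.750665, coefficient = 2
x_5 = 2.6250, f(x_5) = 1.296541, coefficient = 2
x_6 = 3.0000, f(x_6) = 0.423360, coefficient = 1

I ≈ (0.375000/2) × 15.629409 = 2.930514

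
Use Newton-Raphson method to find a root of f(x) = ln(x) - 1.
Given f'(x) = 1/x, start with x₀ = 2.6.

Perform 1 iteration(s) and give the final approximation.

f(x) = ln(x) - 1
f'(x) = 1/x
x₀ = 2.6

Newton-Raphson formula: x_{n+1} = x_n - f(x_n)/f'(x_n)

Iteration 1:
  f(2.600000) = -0.044489
  f'(2.600000) = 0.384615
  x_1 = 2.600000 - (-0.044489)/0.384615 = 2.715670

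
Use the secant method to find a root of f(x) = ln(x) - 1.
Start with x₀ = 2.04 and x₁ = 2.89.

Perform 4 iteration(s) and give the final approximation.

f(x) = ln(x) - 1
x₀ = 2.04, x₁ = 2.89

Secant formula: x_{n+1} = x_n - f(x_n)(x_n - x_{n-1})/(f(x_n) - f(x_{n-1}))

Iteration 1:
  f(2.040000) = -0.287050
  f(2.890000) = 0.061257
  x_2 = 2.890000 - 0.061257×(2.890000 - 2.040000)/(0.061257 - (-0.287050))
       = 2.740511
Iteration 2:
  f(2.890000) = 0.061257
  f(2.740511) = 0.008144
  x_3 = 2.740511 - 0.008144×(2.740511 - 2.890000)/(0.008144 - 0.061257)
       = 2.717588
Iteration 3:
  f(2.740511) = 0.008144
  f(2.717588) = -0.000255
  x_4 = 2.717588 - (-0.000255)×(2.717588 - 2.740511)/(-0.000255 - 0.008144)
       = 2.718285
Iteration 4:
  f(2.717588) = -0.000255
  f(2.718285) = 0.000001
  x_5 = 2.718285 - 0.000001×(2.718285 - 2.717588)/(0.000001 - (-0.000255))
       = 2.718282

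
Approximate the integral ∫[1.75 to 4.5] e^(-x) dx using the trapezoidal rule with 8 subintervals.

f(x) = e^(-x)
a = 1.75, b = 4.5, n = 8
h = (b - a)/n = 0.343750

Trapezoidal rule: (h/2)[f(x₀) + 2f(x₁) + 2f(x₂) + ... + f(xₙ)]

x_0 = 1.7500, f(x_0) = 0.173774, coefficient = 1
x_1 = 2.0938, f(x_1) = 0.123224, coefficient = 2
x_2 = 2.4375, f(x_2) = 0.087379, coefficient = 2
x_3 = 2.7812, f(x_3) = 0.061961, coefficient = 2
x_4 = 3.1250, f(x_4) = 0.043937, coefficient = 2
x_5 = 3.4688, f(x_5) = 0.031156, coefficient = 2
x_6 = 3.8125, f(x_6) = 0.022093, coefficient = 2
x_7 = 4.1562, f(x_7) = 0.015666, coefficient = 2
x_8 = 4.5000, f(x_8) = 0.011109, coefficient = 1

I ≈ (0.343750/2) × 0.955715 = 0.164264
Exact value: 0.162665
Error: 0.001599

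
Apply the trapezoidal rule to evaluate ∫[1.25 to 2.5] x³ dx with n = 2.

f(x) = x³
a = 1.25, b = 2.5, n = 2
h = (b - a)/n = 0.625000

Trapezoidal rule: (h/2)[f(x₀) + 2f(x₁) + 2f(x₂) + ... + f(xₙ)]

x_0 = 1.2500, f(x_0) = 1.953125, coefficient = 1
x_1 = 1.8750, f(x_1) = 6.591797, coefficient = 2
x_2 = 2.5000, f(x_2) = 15.625000, coefficient = 1

I ≈ (0.625000/2) × 30.761719 = 9.613037
Exact value: 9.155273
Error: 0.457764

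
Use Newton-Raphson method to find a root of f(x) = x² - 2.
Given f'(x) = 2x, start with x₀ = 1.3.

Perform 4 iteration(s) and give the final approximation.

f(x) = x² - 2
f'(x) = 2x
x₀ = 1.3

Newton-Raphson formula: x_{n+1} = x_n - f(x_n)/f'(x_n)

Iteration 1:
  f(1.300000) = -0.310000
  f'(1.300000) = 2.600000
  x_1 = 1.300000 - (-0.310000)/2.600000 = 1.419231
Iteration 2:
  f(1.419231) = 0.014216
  f'(1.419231) = 2.838462
  x_2 = 1.419231 - 0.014216/2.838462 = 1.414222
Iteration 3:
  f(1.414222) = 0.000025
  f'(1.414222) = 2.828445
  x_3 = 1.414222 - 0.000025/2.828445 = 1.414214
Iteration 4:
  f(1.414214) = 0.000000
  f'(1.414214) = 2.828427
  x_4 = 1.414214 - 0.000000/2.828427 = 1.414214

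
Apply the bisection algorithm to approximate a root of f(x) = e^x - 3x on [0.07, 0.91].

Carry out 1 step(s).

f(x) = e^x - 3x
Initial interval: [0.07, 0.91]

Iteration 1:
  c_1 = (0.070000 + 0.910000)/2 = 0.490000
  f(c_1) = f(0.490000) = 0.162316
  f(a) × f(c) ≥ 0, new interval: [0.490000, 0.910000]

After 1 iteration(s), the approximation is c_1 = 0.490000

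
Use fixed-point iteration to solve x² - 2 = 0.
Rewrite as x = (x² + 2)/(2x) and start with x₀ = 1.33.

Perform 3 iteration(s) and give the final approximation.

Equation: x² - 2 = 0
Fixed-point form: x = (x² + 2)/(2x)
x₀ = 1.33

x_1 = g(1.330000) = 1.416880
x_2 = g(1.416880) = 1.414216
x_3 = g(1.414216) = 1.414214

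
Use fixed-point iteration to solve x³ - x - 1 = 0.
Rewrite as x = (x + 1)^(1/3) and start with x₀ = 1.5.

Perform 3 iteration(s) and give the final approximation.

Equation: x³ - x - 1 = 0
Fixed-point form: x = (x + 1)^(1/3)
x₀ = 1.5

x_1 = g(1.500000) = 1.357209
x_2 = g(1.357209) = 1.330861
x_3 = g(1.330861) = 1.325884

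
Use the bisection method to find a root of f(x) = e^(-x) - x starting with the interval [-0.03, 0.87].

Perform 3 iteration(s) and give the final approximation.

f(x) = e^(-x) - x
Initial interval: [-0.03, 0.87]

Iteration 1:
  c_1 = (-0.030000 + 0.870000)/2 = 0.420000
  f(c_1) = f(0.420000) = 0.237047
  f(a) × f(c) ≥ 0, new interval: [0.420000, 0.870000]
Iteration 2:
  c_2 = (0.420000 + 0.870000)/2 = 0.645000
  f(c_2) = f(0.645000) = -0.120337
  f(a) × f(c) < 0, new interval: [0.420000, 0.645000]
Iteration 3:
  c_3 = (0.420000 + 0.645000)/2 = 0.532500
  f(c_3) = f(0.532500) = 0.054635
  f(a) × f(c) ≥ 0, new interval: [0.532500, 0.645000]

After 3 iteration(s), the approximation is c_3 = 0.532500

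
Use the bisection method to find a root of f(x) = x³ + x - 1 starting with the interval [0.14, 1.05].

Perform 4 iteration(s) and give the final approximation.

f(x) = x³ + x - 1
Initial interval: [0.14, 1.05]

Iteration 1:
  c_1 = (0.140000 + 1.050000)/2 = 0.595000
  f(c_1) = f(0.595000) = -0.194355
  f(a) × f(c) ≥ 0, new interval: [0.595000, 1.050000]
Iteration 2:
  c_2 = (0.595000 + 1.050000)/2 = 0.822500
  f(c_2) = f(0.822500) = 0.378926
  f(a) × f(c) < 0, new interval: [0.595000, 0.822500]
Iteration 3:
  c_3 = (0.595000 + 0.822500)/2 = 0.708750
  f(c_3) = f(0.708750) = 0.064774
  f(a) × f(c) < 0, new interval: [0.595000, 0.708750]
Iteration 4:
  c_4 = (0.595000 + 0.708750)/2 = 0.651875
  f(c_4) = f(0.651875) = -0.071117
  f(a) × f(c) ≥ 0, new interval: [0.651875, 0.708750]

After 4 iteration(s), the approximation is c_4 = 0.651875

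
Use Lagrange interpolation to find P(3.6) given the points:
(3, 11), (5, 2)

Lagrange interpolation formula:
P(x) = Σ yᵢ × Lᵢ(x)
where Lᵢ(x) = Π_{j≠i} (x - xⱼ)/(xᵢ - xⱼ)

L_0(3.6) = (3.6 - 5)/(3 - 5) = 0.700000
L_1(3.6) = (3.6 - 3)/(5 - 3) = 0.300000

P(3.6) = 11×L_0(3.6) + 2×L_1(3.6)
P(3.6) = 8.300000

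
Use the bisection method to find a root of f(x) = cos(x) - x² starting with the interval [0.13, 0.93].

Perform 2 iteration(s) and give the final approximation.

f(x) = cos(x) - x²
Initial interval: [0.13, 0.93]

Iteration 1:
  c_1 = (0.130000 + 0.930000)/2 = 0.530000
  f(c_1) = f(0.530000) = 0.581907
  f(a) × f(c) ≥ 0, new interval: [0.530000, 0.930000]
Iteration 2:
  c_2 = (0.530000 + 0.930000)/2 = 0.730000
  f(c_2) = f(0.730000) = 0.212274
  f(a) × f(c) ≥ 0, new interval: [0.730000, 0.930000]

After 2 iteration(s), the approximation is c_2 = 0.730000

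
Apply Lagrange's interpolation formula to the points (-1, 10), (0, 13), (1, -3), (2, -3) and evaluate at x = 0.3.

Lagrange interpolation formula:
P(x) = Σ yᵢ × Lᵢ(x)
where Lᵢ(x) = Π_{j≠i} (x - xⱼ)/(xᵢ - xⱼ)

L_0(0.3) = (0.3 - 0)/(-1 - 0) × (0.3 - 1)/(-1 - 1) × (0.3 - 2)/(-1 - 2) = -0.059500
L_1(0.3) = (0.3 - (-1))/(0 - (-1)) × (0.3 - 1)/(0 - 1) × (0.3 - 2)/(0 - 2) = 0.773500
L_2(0.3) = (0.3 - (-1))/(1 - (-1)) × (0.3 - 0)/(1 - 0) × (0.3 - 2)/(1 - 2) = 0.331500
L_3(0.3) = (0.3 - (-1))/(2 - (-1)) × (0.3 - 0)/(2 - 0) × (0.3 - 1)/(2 - 1) = -0.045500

P(0.3) = 10×L_0(0.3) + 13×L_1(0.3) + (-3)×L_2(0.3) + (-3)×L_3(0.3)
P(0.3) = 8.602500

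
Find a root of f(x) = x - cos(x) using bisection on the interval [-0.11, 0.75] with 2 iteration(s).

f(x) = x - cos(x)
Initial interval: [-0.11, 0.75]

Iteration 1:
  c_1 = (-0.110000 + 0.750000)/2 = 0.320000
  f(c_1) = f(0.320000) = -0.629235
  f(a) × f(c) ≥ 0, new interval: [0.320000, 0.750000]
Iteration 2:
  c_2 = (0.320000 + 0.750000)/2 = 0.535000
  f(c_2) = f(0.535000) = -0.325269
  f(a) × f(c) ≥ 0, new interval: [0.535000, 0.750000]

After 2 iteration(s), the approximation is c_2 = 0.535000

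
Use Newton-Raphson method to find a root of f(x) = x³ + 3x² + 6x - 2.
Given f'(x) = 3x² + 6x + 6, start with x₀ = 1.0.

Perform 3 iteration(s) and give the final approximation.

f(x) = x³ + 3x² + 6x - 2
f'(x) = 3x² + 6x + 6
x₀ = 1.0

Newton-Raphson formula: x_{n+1} = x_n - f(x_n)/f'(x_n)

Iteration 1:
  f(1.000000) = 8.000000
  f'(1.000000) = 15.000000
  x_1 = 1.000000 - 8.000000/15.000000 = 0.466667
Iteration 2:
  f(0.466667) = 1.554963
  f'(0.466667) = 9.453333
  x_2 = 0.466667 - 1.554963/9.453333 = 0.302178
Iteration 3:
  f(0.302178) = 0.114598
  f'(0.302178) = 8.087005
  x_3 = 0.302178 - 0.114598/8.087005 = 0.288008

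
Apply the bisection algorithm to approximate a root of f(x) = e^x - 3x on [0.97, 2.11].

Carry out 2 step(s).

f(x) = e^x - 3x
Initial interval: [0.97, 2.11]

Iteration 1:
  c_1 = (0.970000 + 2.110000)/2 = 1.540000
  f(c_1) = f(1.540000) = 0.044590
  f(a) × f(c) < 0, new interval: [0.970000, 1.540000]
Iteration 2:
  c_2 = (0.970000 + 1.540000)/2 = 1.255000
  f(c_2) = f(1.255000) = -0.257162
  f(a) × f(c) ≥ 0, new interval: [1.255000, 1.540000]

After 2 iteration(s), the approximation is c_2 = 1.255000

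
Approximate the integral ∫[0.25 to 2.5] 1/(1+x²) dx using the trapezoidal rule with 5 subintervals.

f(x) = 1/(1+x²)
a = 0.25, b = 2.5, n = 5
h = (b - a)/n = 0.450000

Trapezoidal rule: (h/2)[f(x₀) + 2f(x₁) + 2f(x₂) + ... + f(xₙ)]

x_0 = 0.2500, f(x_0) = 0.941176, coefficient = 1
x_1 = 0.7000, f(x_1) = 0.671141, coefficient = 2
x_2 = 1.1500, f(x_2) = 0.430571, coefficient = 2
x_3 = 1.6000, f(x_3) = 0.280899, coefficient = 2
x_4 = 2.0500, f(x_4) = 0.192215, coefficient = 2
x_5 = 2.5000, f(x_5) = 0.137931, coefficient = 1

I ≈ (0.450000/2) × 4.228759 = 0.951471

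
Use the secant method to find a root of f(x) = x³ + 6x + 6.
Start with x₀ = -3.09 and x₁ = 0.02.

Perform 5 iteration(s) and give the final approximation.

f(x) = x³ + 6x + 6
x₀ = -3.09, x₁ = 0.02

Secant formula: x_{n+1} = x_n - f(x_n)(x_n - x_{n-1})/(f(x_n) - f(x_{n-1}))

Iteration 1:
  f(-3.090000) = -42.043629
  f(0.020000) = 6.120008
  x_2 = 0.020000 - 6.120008×(0.020000 - (-3.090000))/(6.120008 - (-42.043629))
       = -0.375178
Iteration 2:
  f(0.020000) = 6.120008
  f(-0.375178) = 3.696120
  x_3 = -0.375178 - 3.696120×(-0.375178 - 0.020000)/(3.696120 - 6.120008)
       = -0.977775
Iteration 3:
  f(-0.375178) = 3.696120
  f(-0.977775) = -0.801446
  x_4 = -0.977775 - (-0.801446)×(-0.977775 - (-0.375178))/(-0.801446 - 3.696120)
       = -0.870395
Iteration 4:
  f(-0.977775) = -0.801446
  f(-0.870395) = 0.118230
  x_5 = -0.870395 - 0.118230×(-0.870395 - (-0.977775))/(0.118230 - (-0.801446))
       = -0.884199
Iteration 5:
  f(-0.870395) = 0.118230
  f(-0.884199) = 0.003530
  x_6 = -0.884199 - 0.003530×(-0.884199 - (-0.870395))/(0.003530 - 0.118230)
       = -0.884624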